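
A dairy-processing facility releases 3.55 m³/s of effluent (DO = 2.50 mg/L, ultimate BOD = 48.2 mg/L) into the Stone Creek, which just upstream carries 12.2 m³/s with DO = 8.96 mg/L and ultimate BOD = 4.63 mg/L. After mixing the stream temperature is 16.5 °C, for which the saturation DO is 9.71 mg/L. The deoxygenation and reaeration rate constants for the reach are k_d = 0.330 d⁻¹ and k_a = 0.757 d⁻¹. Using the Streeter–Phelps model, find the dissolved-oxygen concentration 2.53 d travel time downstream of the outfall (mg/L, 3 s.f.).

DO ≈ 6.18 mg/L

Mixed DO = (12.2×8.96 + 3.55×2.50)/(12.2+3.55) = 118.2/15.75 = 7.504 mg/L.
Mixed L₀ = (12.2×4.63 + 3.55×48.2)/(15.75) = 227.6/15.75 = 14.45 mg/L.
Initial deficit D₀ = C_s − DO₀ = 9.71 − 7.504 = 2.206 mg/L.
D(2.53) = [0.330×14.45/(0.757−0.330)](e^(−0.330×2.53) − e^(−0.757×2.53)) + 2.206 e^(−0.757×2.53)
= 11.17 × (0.4339 − 0.1473) + 2.206 × 0.1473 = 3.526 mg/L.
DO = 9.71 − 3.526 = 6.184 mg/L.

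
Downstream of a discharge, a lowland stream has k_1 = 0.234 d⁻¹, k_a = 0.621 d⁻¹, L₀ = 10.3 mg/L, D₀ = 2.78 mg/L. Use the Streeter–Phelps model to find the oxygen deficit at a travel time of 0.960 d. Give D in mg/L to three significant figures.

k_1 L₀/(k_a−k_1) = 0.234×10.3/(0.621−0.234) = 2.410/0.3870 = 6.228 mg/L.
e^(−k_1 t) = e^(−0.234×0.9600) = 0.7988; e^(−k_a t) = e^(−0.621×0.9600) = 0.5509.
D = 6.228 × (0.7988 − 0.5509) + 2.78 × 0.5509 = 1.544 + 1.532 = 3.075 mg/L.

D ≈ 3.08 mg/L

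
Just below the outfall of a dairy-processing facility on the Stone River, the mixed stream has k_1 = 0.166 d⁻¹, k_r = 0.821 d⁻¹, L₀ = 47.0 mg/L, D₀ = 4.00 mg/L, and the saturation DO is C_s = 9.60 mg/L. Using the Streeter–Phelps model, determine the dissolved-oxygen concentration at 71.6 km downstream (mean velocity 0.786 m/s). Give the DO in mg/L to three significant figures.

Travel time t = x/v = 71.6 km / (0.786 m/s) = 71600 m / 0.786 m/s = 91090 s = 1.054 d.
k_1 L₀/(k_r−k_1) = 0.166×47.0/(0.821−0.166) = 7.802/0.6550 = 11.91 mg/L.
e^(−k_1 t) = e^(−0.166×1.054) = 0.8394; e^(−k_r t) = e^(−0.821×1.054) = 0.4208.
D = 11.91 × (0.8394 − 0.4208) + 4.00 × 0.4208 = 4.987 + 1.683 = 6.670 mg/L.
DO = C_s − D = 9.60 − 6.670 = 2.930 mg/L.

DO ≈ 2.93 mg/L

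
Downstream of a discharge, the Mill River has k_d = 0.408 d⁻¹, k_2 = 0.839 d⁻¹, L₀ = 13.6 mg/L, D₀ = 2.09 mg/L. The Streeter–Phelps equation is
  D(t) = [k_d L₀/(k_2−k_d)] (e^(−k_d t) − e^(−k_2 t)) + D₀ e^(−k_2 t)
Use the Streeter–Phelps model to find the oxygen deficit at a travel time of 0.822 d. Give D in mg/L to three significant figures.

D ≈ 3.80 mg/L

k_d L₀/(k_2−k_d) = 0.408×13.6/(0.839−0.408) = 5.549/0.4310 = 12.87 mg/L.
e^(−k_d t) = e^(−0.408×0.8220) = 0.7151; e^(−k_2 t) = e^(−0.839×0.8220) = 0.5017.
D = 12.87 × (0.7151 − 0.5017) + 2.09 × 0.5017 = 2.746 + 1.049 = 3.795 mg/L.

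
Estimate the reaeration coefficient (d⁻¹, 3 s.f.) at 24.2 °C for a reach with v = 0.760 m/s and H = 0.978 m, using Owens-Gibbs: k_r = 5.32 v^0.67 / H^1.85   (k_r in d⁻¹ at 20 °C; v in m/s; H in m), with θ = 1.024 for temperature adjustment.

k_r ≈ 5.10 d⁻¹

k_r(20) = 5.32 × 0.760^0.67 / 0.978^1.85 = 5.32 × 0.8320 / 0.9597 = 4.612 d⁻¹.
k_r(24.2) = 4.612 × 1.024^(24.2−20) = 4.612 × 1.105 = 5.096 d⁻¹.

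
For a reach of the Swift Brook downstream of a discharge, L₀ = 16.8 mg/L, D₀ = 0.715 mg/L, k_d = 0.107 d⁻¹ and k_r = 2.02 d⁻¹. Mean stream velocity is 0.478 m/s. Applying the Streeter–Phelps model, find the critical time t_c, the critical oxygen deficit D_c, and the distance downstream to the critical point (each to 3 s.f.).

t_c ≈ 0.788 d; D_c ≈ 0.818 mg/L; x_c ≈ 32.5 km

With k_r/k_d = 18.88 and 1 − D₀(k_r−k_d)/(k_d L₀) = 0.2391,
t_c = ln(18.88 × 0.2391) / (2.02 − 0.107) = ln(4.514) / 1.913 = 1.507/1.913 = 0.7878 d.
D_c = (k_d/k_r) L₀ e^(−k_d t_c) = (0.107/2.02) × 16.8 × e^(−0.107×0.7878) = 0.05297 × 16.8 × 0.9192 = 0.8180 mg/L.
x_c = v t_c = 0.478 m/s × 0.7878 d × 86400 s/d = 32540 m ≈ 32.5 km.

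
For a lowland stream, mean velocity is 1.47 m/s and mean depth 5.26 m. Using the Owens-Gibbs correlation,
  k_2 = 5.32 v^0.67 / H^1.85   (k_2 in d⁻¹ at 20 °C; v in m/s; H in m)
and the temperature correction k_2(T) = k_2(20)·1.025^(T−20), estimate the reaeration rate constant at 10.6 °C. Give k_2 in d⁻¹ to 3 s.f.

k_2 ≈ 0.253 d⁻¹

k_2(20) = 5.32 × 1.47^0.67 / 5.26^1.85 = 5.32 × 1.295 / 21.57 = 0.3193 d⁻¹.
k_2(10.6) = 0.3193 × 1.025^(10.6−20) = 0.3193 × 0.7929 = 0.2532 d⁻¹.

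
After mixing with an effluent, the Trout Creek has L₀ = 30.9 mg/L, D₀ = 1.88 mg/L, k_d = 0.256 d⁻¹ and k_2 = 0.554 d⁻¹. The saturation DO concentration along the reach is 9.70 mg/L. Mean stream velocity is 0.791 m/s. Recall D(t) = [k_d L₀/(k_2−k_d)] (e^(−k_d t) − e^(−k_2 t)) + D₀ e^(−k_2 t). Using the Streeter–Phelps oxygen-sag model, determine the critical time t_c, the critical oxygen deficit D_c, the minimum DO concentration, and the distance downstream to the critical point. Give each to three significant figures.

With k_2/k_d = 2.164 and 1 − D₀(k_2−k_d)/(k_d L₀) = 0.9292,
t_c = ln(2.164 × 0.9292) / (0.554 − 0.256) = ln(2.011) / 0.2980 = 0.6985/0.2980 = 2.344 d.
D_c = (k_d/k_2) L₀ e^(−k_d t_c) = (0.256/0.554) × 30.9 × e^(−0.256×2.344) = 0.4621 × 30.9 × 0.5488 = 7.836 mg/L.
Minimum DO = C_s − D_c = 9.70 − 7.836 = 1.864 mg/L.
x_c = v t_c = 0.791 m/s × 2.344 d × 86400 s/d = 160200 m ≈ 160 km.

t_c ≈ 2.34 d; D_c ≈ 7.84 mg/L; min DO ≈ 1.86 mg/L; x_c ≈ 160 km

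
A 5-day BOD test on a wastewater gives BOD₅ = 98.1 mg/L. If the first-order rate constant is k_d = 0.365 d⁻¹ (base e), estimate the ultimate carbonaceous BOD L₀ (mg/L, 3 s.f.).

L₀ ≈ 117 mg/L

BOD₅ = L₀(1 − e^(−5k_d)) ⇒ L₀ = BOD₅ / (1 − e^(−5×0.365))
= 98.1 / (1 − 0.1612) = 98.1 / 0.8388 = 117.0 mg/L.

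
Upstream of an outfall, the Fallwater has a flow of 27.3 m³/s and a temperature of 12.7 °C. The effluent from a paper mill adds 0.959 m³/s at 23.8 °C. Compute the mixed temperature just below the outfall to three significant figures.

Flow-weighted mixing: C = (Q_r C_r + Q_w C_w)/(Q_r + Q_w)
= (27.3×12.7 + 0.959×23.8)/(27.3 + 0.959) = 369.5/28.26 = 13.08 °C.

13.1 °C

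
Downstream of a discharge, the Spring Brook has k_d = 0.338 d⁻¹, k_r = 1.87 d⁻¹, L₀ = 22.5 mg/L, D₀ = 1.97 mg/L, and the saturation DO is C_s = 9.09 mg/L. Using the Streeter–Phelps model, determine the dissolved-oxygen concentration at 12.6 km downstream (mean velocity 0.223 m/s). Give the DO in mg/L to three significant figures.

DO ≈ 5.99 mg/L

Travel time t = x/v = 12.6 km / (0.223 m/s) = 12600 m / 0.223 m/s = 56500 s = 0.6540 d.
k_d L₀/(k_r−k_d) = 0.338×22.5/(1.87−0.338) = 7.605/1.532 = 4.964 mg/L.
e^(−k_d t) = e^(−0.338×0.6540) = 0.8017; e^(−k_r t) = e^(−1.87×0.6540) = 0.2944.
D = 4.964 × (0.8017 − 0.2944) + 1.97 × 0.2944 = 2.518 + 0.5799 = 3.098 mg/L.
DO = C_s − D = 9.09 − 3.098 = 5.992 mg/L.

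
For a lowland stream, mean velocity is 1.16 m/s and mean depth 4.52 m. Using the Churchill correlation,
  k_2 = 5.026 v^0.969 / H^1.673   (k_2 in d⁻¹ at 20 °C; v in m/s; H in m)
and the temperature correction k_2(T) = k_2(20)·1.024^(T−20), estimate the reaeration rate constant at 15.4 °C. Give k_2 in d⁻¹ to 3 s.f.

k_2 ≈ 0.417 d⁻¹

k_2(20) = 5.026 × 1.16^0.969 / 4.52^1.673 = 5.026 × 1.155 / 12.48 = 0.4652 d⁻¹.
k_2(15.4) = 0.4652 × 1.024^(15.4−20) = 0.4652 × 0.8966 = 0.4171 d⁻¹.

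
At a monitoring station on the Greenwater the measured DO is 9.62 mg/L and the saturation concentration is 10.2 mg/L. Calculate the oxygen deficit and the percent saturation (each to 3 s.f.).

D = C_s − C = 10.2 − 9.62 = 0.580 mg/L.
% saturation = 9.62/10.2 × 100 = 94.3 %.

D ≈ 0.580 mg/L; 94.3 % saturation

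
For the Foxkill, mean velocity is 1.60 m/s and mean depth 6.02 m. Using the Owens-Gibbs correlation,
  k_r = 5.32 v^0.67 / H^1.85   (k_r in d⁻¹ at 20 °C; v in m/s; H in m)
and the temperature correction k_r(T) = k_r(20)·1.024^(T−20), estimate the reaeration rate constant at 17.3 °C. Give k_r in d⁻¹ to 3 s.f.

k_r ≈ 0.247 d⁻¹

k_r(20) = 5.32 × 1.60^0.67 / 6.02^1.85 = 5.32 × 1.370 / 27.69 = 0.2633 d⁻¹.
k_r(17.3) = 0.2633 × 1.024^(17.3−20) = 0.2633 × 0.9380 = 0.2469 d⁻¹.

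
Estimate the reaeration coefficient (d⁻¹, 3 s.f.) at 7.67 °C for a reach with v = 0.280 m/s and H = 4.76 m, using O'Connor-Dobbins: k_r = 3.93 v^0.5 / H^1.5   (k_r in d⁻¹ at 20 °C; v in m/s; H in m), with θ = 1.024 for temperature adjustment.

k_r(20) = 3.93 × 0.280^0.5 / 4.76^1.5 = 3.93 × 0.5292 / 10.39 = 0.2002 d⁻¹.
k_r(7.67) = 0.2002 × 1.024^(7.67−20) = 0.2002 × 0.7465 = 0.1495 d⁻¹.

k_r ≈ 0.149 d⁻¹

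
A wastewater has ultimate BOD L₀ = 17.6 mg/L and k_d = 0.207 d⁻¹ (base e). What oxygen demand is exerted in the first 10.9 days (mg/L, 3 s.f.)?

y ≈ 15.8 mg/L

y_t = L₀(1 − e^(−k_d t)) = 17.6 × (1 − e^(−0.207×10.9))
= 17.6 × (1 − 0.1047) = 17.6 × 0.8953 = 15.76 mg/L.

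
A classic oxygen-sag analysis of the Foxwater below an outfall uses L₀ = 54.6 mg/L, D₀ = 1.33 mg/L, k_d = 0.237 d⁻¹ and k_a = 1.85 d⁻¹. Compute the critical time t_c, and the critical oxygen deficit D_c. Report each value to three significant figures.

With k_a/k_d = 7.806 and 1 − D₀(k_a−k_d)/(k_d L₀) = 0.8342,
t_c = ln(7.806 × 0.8342) / (1.85 − 0.237) = ln(6.512) / 1.613 = 1.874/1.613 = 1.162 d.
L(t_c) = L₀ e^(−k_d t_c) = 54.6 × 0.7593 = 41.46 mg/L, and at the critical point k_a D_c = k_d L, so D_c = (0.237/1.85) × 41.46 = 5.311 mg/L.

t_c ≈ 1.16 d; D_c ≈ 5.31 mg/L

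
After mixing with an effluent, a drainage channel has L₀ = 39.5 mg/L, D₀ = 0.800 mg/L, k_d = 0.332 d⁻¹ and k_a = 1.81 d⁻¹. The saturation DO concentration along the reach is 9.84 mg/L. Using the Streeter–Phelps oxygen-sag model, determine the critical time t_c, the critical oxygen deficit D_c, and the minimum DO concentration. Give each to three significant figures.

t_c = [1/(k_a−k_d)] ln[(k_a/k_d)(1 − D₀(k_a−k_d)/(k_d L₀))]
= [1/(1.81−0.332)] ln[(1.81/0.332)(1 − 0.800×1.478/(0.332×39.5))]
= (1/1.478) ln[5.452 × 0.9098] = 0.6766 × ln(4.960) = 0.6766 × 1.601 = 1.084 d.
L(t_c) = L₀ e^(−k_d t_c) = 39.5 × 0.6979 = 27.57 mg/L, and at the critical point k_a D_c = k_d L, so D_c = (0.332/1.81) × 27.57 = 5.056 mg/L.
Minimum DO = C_s − D_c = 9.84 − 5.056 = 4.784 mg/L.

t_c ≈ 1.08 d; D_c ≈ 5.06 mg/L; min DO ≈ 4.78 mg/L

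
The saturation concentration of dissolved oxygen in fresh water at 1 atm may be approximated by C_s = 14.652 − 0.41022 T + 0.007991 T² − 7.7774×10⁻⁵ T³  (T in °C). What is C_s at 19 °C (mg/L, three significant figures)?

C_s = 14.652 − 0.41022×19 + 0.007991×19² − 7.7774×10⁻⁵×19³ = 9.209 mg/L.

C_s ≈ 9.21 mg/L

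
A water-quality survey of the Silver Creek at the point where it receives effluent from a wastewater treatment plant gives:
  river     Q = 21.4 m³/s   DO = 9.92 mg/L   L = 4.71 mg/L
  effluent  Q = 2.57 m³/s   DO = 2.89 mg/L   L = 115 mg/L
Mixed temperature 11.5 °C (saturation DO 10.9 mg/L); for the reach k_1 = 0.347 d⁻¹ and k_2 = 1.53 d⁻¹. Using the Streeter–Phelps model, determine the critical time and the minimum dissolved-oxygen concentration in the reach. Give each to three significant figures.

Mixed DO = (21.4×9.92 + 2.57×2.89)/(21.4+2.57) = 219.7/23.97 = 9.166 mg/L.
Mixed L₀ = (21.4×4.71 + 2.57×115)/(23.97) = 396.3/23.97 = 16.54 mg/L.
Initial deficit D₀ = C_s − DO₀ = 10.9 − 9.166 = 1.734 mg/L.
t_c = (1/1.183) ln[(1.53/0.347)(1 − 1.734×1.183/(0.347×16.54))] = 0.8453 × ln(2.833) = 0.8803 d.
D_c = (0.347/1.53) × 16.54 × e^(−0.347×0.8803) = 0.2268 × 16.54 × 0.7368 = 2.763 mg/L.
Minimum DO = 10.9 − 2.763 = 8.137 mg/L.

t_c ≈ 0.880 d; minimum DO ≈ 8.14 mg/L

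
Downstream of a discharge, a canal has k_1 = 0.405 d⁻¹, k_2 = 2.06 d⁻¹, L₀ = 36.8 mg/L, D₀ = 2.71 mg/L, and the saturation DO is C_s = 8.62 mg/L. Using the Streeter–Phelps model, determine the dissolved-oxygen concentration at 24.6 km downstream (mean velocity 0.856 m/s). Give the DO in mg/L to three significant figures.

Travel time t = x/v = 24.6 km / (0.856 m/s) = 24600 m / 0.856 m/s = 28740 s = 0.3326 d.
k_1 L₀/(k_2−k_1) = 0.405×36.8/(2.06−0.405) = 14.90/1.655 = 9.005 mg/L.
e^(−k_1 t) = e^(−0.405×0.3326) = 0.8740; e^(−k_2 t) = e^(−2.06×0.3326) = 0.5040.
D = 9.005 × (0.8740 − 0.5040) + 2.71 × 0.5040 = 3.332 + 1.366 = 4.698 mg/L.
DO = C_s − D = 8.62 − 4.698 = 3.922 mg/L.

DO ≈ 3.92 mg/L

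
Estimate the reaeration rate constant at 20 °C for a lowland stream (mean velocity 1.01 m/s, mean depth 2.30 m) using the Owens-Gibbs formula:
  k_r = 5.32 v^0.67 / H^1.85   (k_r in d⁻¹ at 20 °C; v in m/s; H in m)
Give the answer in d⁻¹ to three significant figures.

k_r = 5.32 × 1.01^0.67 / 2.30^1.85 = 5.32 × 1.007 / 4.669 = 1.147 d⁻¹.

k_r ≈ 1.15 d⁻¹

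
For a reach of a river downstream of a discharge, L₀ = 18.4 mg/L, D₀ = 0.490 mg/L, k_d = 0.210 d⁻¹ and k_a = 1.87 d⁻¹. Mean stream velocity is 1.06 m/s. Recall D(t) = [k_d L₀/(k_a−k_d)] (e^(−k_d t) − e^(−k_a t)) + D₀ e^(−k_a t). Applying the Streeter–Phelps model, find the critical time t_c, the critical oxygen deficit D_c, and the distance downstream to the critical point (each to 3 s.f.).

At the critical point dD/dt = 0, so k_d L₀ e^(−k_d t) = k_a D. Substituting D(t) from the Streeter–Phelps equation and solving for t gives
t_c = ln[(k_a/k_d)(1 − D₀(k_a−k_d)/(k_d L₀))] / (k_a−k_d).
Here k_a−k_d = 1.660 d⁻¹ and 1 − D₀(k_a−k_d)/(k_d L₀) = 1 − 0.490×1.660/(0.210×18.4) = 0.7895, so
t_c = ln(8.905 × 0.7895) / 1.660 = 1.950 / 1.660 = 1.175 d.
D_c = (k_d/k_a) L₀ e^(−k_d t_c) = (0.210/1.87) × 18.4 × e^(−0.210×1.175) = 0.1123 × 18.4 × 0.7814 = 1.615 mg/L.
x_c = v t_c = 1.06 m/s × 1.175 d × 86400 s/d = 107600 m ≈ 108 km.

t_c ≈ 1.17 d; D_c ≈ 1.61 mg/L; x_c ≈ 108 km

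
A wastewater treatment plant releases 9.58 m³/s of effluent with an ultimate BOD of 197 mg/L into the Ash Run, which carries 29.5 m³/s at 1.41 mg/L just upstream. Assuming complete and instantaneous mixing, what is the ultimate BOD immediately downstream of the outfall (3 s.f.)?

Flow-weighted mixing: C = (Q_r C_r + Q_w C_w)/(Q_r + Q_w)
= (29.5×1.41 + 9.58×197)/(29.5 + 9.58) = 1929/39.08 = 49.36 mg/L.

49.4 mg/L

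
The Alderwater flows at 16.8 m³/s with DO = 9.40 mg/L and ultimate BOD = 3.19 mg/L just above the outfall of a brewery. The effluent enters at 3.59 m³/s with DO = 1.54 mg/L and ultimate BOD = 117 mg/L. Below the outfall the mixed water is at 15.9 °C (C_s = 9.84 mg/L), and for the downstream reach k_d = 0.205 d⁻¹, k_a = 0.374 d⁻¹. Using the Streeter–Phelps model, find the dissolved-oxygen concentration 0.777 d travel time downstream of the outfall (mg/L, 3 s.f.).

DO ≈ 5.52 mg/L

Mixed DO = (16.8×9.40 + 3.59×1.54)/(16.8+3.59) = 163.4/20.39 = 8.016 mg/L.
Mixed L₀ = (16.8×3.19 + 3.59×117)/(20.39) = 473.6/20.39 = 23.23 mg/L.
Initial deficit D₀ = C_s − DO₀ = 9.84 − 8.016 = 1.824 mg/L.
D(0.777) = [0.205×23.23/(0.374−0.205)](e^(−0.205×0.777) − e^(−0.374×0.777)) + 1.824 e^(−0.374×0.777)
= 28.18 × (0.8528 − 0.7478) + 1.824 × 0.7478 = 4.321 mg/L.
DO = 9.84 − 4.321 = 5.519 mg/L.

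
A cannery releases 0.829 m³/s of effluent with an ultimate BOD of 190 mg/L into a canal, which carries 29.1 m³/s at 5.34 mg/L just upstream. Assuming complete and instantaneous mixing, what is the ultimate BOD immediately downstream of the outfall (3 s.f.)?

10.5 mg/L

Flow-weighted mixing: C = (Q_r C_r + Q_w C_w)/(Q_r + Q_w)
= (29.1×5.34 + 0.829×190)/(29.1 + 0.829) = 312.9/29.93 = 10.45 mg/L.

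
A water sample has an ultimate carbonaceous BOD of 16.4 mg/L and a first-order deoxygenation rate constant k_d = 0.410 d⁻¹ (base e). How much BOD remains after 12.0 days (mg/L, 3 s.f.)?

L_t = L₀ e^(−k_d t) = 16.4 × e^(−0.410×12.0) = 16.4 × 0.007299 = 0.1197 mg/L.

L ≈ 0.120 mg/L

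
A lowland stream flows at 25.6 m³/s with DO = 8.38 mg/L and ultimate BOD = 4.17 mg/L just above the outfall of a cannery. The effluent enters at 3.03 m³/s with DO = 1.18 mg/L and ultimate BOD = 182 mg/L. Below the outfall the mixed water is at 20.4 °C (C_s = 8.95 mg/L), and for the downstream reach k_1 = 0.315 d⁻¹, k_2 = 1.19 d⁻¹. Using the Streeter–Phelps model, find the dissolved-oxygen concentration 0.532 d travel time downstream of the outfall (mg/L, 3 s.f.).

Mixed DO = (25.6×8.38 + 3.03×1.18)/(25.6+3.03) = 218.1/28.63 = 7.618 mg/L.
Mixed L₀ = (25.6×4.17 + 3.03×182)/(28.63) = 658.2/28.63 = 22.99 mg/L.
Initial deficit D₀ = C_s − DO₀ = 8.95 − 7.618 = 1.332 mg/L.
D(0.532) = [0.315×22.99/(1.19−0.315)](e^(−0.315×0.532) − e^(−1.19×0.532)) + 1.332 e^(−1.19×0.532)
= 8.277 × (0.8457 − 0.5310) + 1.332 × 0.5310 = 3.312 mg/L.
DO = 8.95 − 3.312 = 5.638 mg/L.

DO ≈ 5.64 mg/L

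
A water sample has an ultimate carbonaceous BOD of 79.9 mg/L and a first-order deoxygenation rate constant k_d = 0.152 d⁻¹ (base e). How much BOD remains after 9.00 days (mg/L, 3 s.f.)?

L_t = L₀ e^(−k_d t) = 79.9 × e^(−0.152×9.00) = 79.9 × 0.2546 = 20.34 mg/L.

L ≈ 20.3 mg/L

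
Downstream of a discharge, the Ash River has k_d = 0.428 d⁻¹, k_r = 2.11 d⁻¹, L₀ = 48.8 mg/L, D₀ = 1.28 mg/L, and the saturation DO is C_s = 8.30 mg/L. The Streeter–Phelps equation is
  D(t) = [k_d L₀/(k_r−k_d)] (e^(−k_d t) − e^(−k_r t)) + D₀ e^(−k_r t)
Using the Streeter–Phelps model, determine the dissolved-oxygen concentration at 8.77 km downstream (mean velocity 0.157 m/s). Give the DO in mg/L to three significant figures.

DO ≈ 1.73 mg/L

Travel time t = x/v = 8.77 km / (0.157 m/s) = 8770 m / 0.157 m/s = 55860 s = 0.6465 d.
k_d L₀/(k_r−k_d) = 0.428×48.8/(2.11−0.428) = 20.89/1.682 = 12.42 mg/L.
e^(−k_d t) = e^(−0.428×0.6465) = 0.7583; e^(−k_r t) = e^(−2.11×0.6465) = 0.2556.
D = 12.42 × (0.7583 − 0.2556) + 1.28 × 0.2556 = 6.242 + 0.3272 = 6.569 mg/L.
DO = C_s − D = 8.30 − 6.569 = 1.731 mg/L.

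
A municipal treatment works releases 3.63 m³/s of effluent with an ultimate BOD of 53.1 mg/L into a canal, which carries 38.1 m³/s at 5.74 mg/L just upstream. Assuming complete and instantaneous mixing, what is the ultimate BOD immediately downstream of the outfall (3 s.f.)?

9.86 mg/L

Flow-weighted mixing: C = (Q_r C_r + Q_w C_w)/(Q_r + Q_w)
= (38.1×5.74 + 3.63×53.1)/(38.1 + 3.63) = 411.4/41.73 = 9.860 mg/L.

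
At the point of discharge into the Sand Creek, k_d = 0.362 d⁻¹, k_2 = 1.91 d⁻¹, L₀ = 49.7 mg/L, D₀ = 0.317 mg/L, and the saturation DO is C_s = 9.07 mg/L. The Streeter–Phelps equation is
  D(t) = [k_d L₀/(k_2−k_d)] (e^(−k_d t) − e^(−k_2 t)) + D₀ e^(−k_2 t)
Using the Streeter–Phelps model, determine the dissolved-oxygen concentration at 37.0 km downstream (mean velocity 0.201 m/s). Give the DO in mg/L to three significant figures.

Travel time t = x/v = 37.0 km / (0.201 m/s) = 37000 m / 0.201 m/s = 184100 s = 2.131 d.
k_d L₀/(k_2−k_d) = 0.362×49.7/(1.91−0.362) = 17.99/1.548 = 11.62 mg/L.
e^(−k_d t) = e^(−0.362×2.131) = 0.4624; e^(−k_2 t) = e^(−1.91×2.131) = 0.01709.
D = 11.62 × (0.4624 − 0.01709) + 0.317 × 0.01709 = 5.176 + 0.005417 = 5.181 mg/L.
DO = C_s − D = 9.07 − 5.181 = 3.889 mg/L.

DO ≈ 3.89 mg/L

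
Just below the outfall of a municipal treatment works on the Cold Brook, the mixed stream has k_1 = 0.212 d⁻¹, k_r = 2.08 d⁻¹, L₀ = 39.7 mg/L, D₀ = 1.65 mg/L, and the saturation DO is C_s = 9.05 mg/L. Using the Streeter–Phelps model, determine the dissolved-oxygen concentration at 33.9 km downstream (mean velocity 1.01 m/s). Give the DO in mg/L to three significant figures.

Travel time t = x/v = 33.9 km / (1.01 m/s) = 33900 m / 1.01 m/s = 33560 s = 0.3885 d.
k_1 L₀/(k_r−k_1) = 0.212×39.7/(2.08−0.212) = 8.416/1.868 = 4.506 mg/L.
e^(−k_1 t) = e^(−0.212×0.3885) = 0.9209; e^(−k_r t) = e^(−2.08×0.3885) = 0.4457.
D = 4.506 × (0.9209 − 0.4457) + 1.65 × 0.4457 = 2.141 + 0.7355 = 2.877 mg/L.
DO = C_s − D = 9.05 − 2.877 = 6.173 mg/L.

DO ≈ 6.17 mg/L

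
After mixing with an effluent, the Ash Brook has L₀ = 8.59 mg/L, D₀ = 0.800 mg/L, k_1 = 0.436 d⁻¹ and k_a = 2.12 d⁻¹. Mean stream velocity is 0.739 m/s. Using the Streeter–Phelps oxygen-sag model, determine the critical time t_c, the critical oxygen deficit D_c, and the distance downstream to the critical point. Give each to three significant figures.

t_c ≈ 0.674 d; D_c ≈ 1.32 mg/L; x_c ≈ 43.1 km

t_c = [1/(k_a−k_1)] ln[(k_a/k_1)(1 − D₀(k_a−k_1)/(k_1 L₀))]
= [1/(2.12−0.436)] ln[(2.12/0.436)(1 − 0.800×1.684/(0.436×8.59))]
= (1/1.684) ln[4.862 × 0.6403] = 0.5938 × ln(3.113) = 0.5938 × 1.136 = 0.6744 d.
D_c = (k_1/k_a) L₀ e^(−k_1 t_c) = (0.436/2.12) × 8.59 × e^(−0.436×0.6744) = 0.2057 × 8.59 × 0.7452 = 1.317 mg/L.
x_c = v t_c = 0.739 m/s × 0.6744 d × 86400 s/d = 43060 m ≈ 43.1 km.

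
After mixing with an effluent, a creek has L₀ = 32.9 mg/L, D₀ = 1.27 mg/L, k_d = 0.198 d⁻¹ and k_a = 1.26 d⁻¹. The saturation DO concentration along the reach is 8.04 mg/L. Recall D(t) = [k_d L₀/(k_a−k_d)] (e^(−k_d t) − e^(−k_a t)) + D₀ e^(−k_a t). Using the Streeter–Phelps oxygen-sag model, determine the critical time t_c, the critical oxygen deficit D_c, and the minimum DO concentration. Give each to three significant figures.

With k_a/k_d = 6.364 and 1 − D₀(k_a−k_d)/(k_d L₀) = 0.7930,
t_c = ln(6.364 × 0.7930) / (1.26 − 0.198) = ln(5.046) / 1.062 = 1.619/1.062 = 1.524 d.
L(t_c) = L₀ e^(−k_d t_c) = 32.9 × 0.7395 = 24.33 mg/L, and at the critical point k_a D_c = k_d L, so D_c = (0.198/1.26) × 24.33 = 3.823 mg/L.
Minimum DO = C_s − D_c = 8.04 − 3.823 = 4.217 mg/L.

t_c ≈ 1.52 d; D_c ≈ 3.82 mg/L; min DO ≈ 4.22 mg/L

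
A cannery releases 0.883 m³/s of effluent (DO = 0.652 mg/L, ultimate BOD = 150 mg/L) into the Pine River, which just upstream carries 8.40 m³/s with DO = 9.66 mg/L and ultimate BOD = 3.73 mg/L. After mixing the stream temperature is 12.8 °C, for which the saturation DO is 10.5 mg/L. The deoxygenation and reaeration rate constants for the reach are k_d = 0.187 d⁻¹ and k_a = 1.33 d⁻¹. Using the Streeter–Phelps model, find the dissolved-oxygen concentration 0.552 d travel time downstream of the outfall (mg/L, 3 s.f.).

DO ≈ 8.47 mg/L

Mixed DO = (8.40×9.66 + 0.883×0.652)/(8.40+0.883) = 81.72/9.283 = 8.803 mg/L.
Mixed L₀ = (8.40×3.73 + 0.883×150)/(9.283) = 163.8/9.283 = 17.64 mg/L.
Initial deficit D₀ = C_s − DO₀ = 10.5 − 8.803 = 1.697 mg/L.
D(0.552) = [0.187×17.64/(1.33−0.187)](e^(−0.187×0.552) − e^(−1.33×0.552)) + 1.697 e^(−1.33×0.552)
= 2.887 × (0.9019 − 0.4799) + 1.697 × 0.4799 = 2.032 mg/L.
DO = 10.5 − 2.032 = 8.468 mg/L.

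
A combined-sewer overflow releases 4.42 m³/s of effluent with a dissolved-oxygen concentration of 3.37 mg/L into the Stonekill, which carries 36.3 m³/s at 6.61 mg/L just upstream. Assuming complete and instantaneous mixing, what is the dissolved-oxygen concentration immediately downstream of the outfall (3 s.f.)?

6.26 mg/L

Flow-weighted mixing: C = (Q_r C_r + Q_w C_w)/(Q_r + Q_w)
= (36.3×6.61 + 4.42×3.37)/(36.3 + 4.42) = 254.8/40.72 = 6.258 mg/L.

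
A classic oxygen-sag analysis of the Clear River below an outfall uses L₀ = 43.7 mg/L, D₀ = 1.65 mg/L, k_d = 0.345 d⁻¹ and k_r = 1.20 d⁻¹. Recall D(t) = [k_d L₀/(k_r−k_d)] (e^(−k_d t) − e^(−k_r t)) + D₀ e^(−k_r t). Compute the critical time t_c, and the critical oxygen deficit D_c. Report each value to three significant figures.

With k_r/k_d = 3.478 and 1 − D₀(k_r−k_d)/(k_d L₀) = 0.9064,
t_c = ln(3.478 × 0.9064) / (1.20 − 0.345) = ln(3.153) / 0.8550 = 1.148/0.8550 = 1.343 d.
L(t_c) = L₀ e^(−k_d t_c) = 43.7 × 0.6292 = 27.49 mg/L, and at the critical point k_r D_c = k_d L, so D_c = (0.345/1.20) × 27.49 = 7.905 mg/L.

t_c ≈ 1.34 d; D_c ≈ 7.90 mg/L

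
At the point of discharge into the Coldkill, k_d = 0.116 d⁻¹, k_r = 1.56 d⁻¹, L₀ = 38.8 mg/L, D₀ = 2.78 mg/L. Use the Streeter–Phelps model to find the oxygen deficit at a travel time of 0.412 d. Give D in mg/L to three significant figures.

k_d L₀/(k_r−k_d) = 0.116×38.8/(1.56−0.116) = 4.501/1.444 = 3.117 mg/L.
e^(−k_d t) = e^(−0.116×0.4120) = 0.9533; e^(−k_r t) = e^(−1.56×0.4120) = 0.5259.
D = 3.117 × (0.9533 − 0.5259) + 2.78 × 0.5259 = 1.332 + 1.462 = 2.794 mg/L.

D ≈ 2.79 mg/L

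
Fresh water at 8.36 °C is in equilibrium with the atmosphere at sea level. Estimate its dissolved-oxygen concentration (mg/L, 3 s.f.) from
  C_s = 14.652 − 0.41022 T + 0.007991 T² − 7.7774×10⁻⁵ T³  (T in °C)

C_s = 14.652 − 0.41022×8.36 + 0.007991×8.36² − 7.7774×10⁻⁵×8.36³ = 11.74 mg/L.

C_s ≈ 11.7 mg/L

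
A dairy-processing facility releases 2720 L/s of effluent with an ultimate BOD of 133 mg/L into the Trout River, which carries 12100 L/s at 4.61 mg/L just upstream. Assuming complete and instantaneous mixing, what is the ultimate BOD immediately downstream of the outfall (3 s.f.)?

Flow-weighted mixing: C = (Q_r C_r + Q_w C_w)/(Q_r + Q_w)
= (12100×4.61 + 2720×133)/(12100 + 2720) = 417500/14820 = 28.17 mg/L.

28.2 mg/L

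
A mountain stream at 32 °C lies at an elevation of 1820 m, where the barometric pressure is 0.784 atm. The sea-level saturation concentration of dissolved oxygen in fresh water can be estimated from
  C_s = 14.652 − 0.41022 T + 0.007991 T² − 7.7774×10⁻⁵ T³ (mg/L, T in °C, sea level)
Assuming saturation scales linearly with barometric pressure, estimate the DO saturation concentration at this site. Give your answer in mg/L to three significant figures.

At sea level: C_s = 14.652 − 0.41022×32 + 0.007991×32² − 7.7774×10⁻⁵×32³ = 7.159 mg/L.
Pressure correction: C_s' = 7.159 × 0.784 = 5.613 mg/L.

C_s ≈ 5.61 mg/L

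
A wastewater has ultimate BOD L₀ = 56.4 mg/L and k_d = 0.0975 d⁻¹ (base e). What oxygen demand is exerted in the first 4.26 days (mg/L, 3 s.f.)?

y_t = L₀(1 − e^(−k_d t)) = 56.4 × (1 − e^(−0.0975×4.26))
= 56.4 × (1 − 0.6601) = 56.4 × 0.3399 = 19.17 mg/L.

y ≈ 19.2 mg/L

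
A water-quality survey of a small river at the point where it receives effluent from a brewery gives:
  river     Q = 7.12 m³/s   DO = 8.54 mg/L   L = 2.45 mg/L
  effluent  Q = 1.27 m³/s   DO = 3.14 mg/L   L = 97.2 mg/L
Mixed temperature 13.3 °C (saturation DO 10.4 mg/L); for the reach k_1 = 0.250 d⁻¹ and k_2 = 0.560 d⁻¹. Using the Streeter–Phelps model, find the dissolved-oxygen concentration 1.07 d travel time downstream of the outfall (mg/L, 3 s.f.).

Mixed DO = (7.12×8.54 + 1.27×3.14)/(7.12+1.27) = 64.79/8.390 = 7.723 mg/L.
Mixed L₀ = (7.12×2.45 + 1.27×97.2)/(8.390) = 140.9/8.390 = 16.79 mg/L.
Initial deficit D₀ = C_s − DO₀ = 10.4 − 7.723 = 2.677 mg/L.
D(1.07) = [0.250×16.79/(0.560−0.250)](e^(−0.250×1.07) − e^(−0.560×1.07)) + 2.677 e^(−0.560×1.07)
= 13.54 × (0.7653 − 0.5493) + 2.677 × 0.5493 = 4.396 mg/L.
DO = 10.4 − 4.396 = 6.004 mg/L.

DO ≈ 6.00 mg/L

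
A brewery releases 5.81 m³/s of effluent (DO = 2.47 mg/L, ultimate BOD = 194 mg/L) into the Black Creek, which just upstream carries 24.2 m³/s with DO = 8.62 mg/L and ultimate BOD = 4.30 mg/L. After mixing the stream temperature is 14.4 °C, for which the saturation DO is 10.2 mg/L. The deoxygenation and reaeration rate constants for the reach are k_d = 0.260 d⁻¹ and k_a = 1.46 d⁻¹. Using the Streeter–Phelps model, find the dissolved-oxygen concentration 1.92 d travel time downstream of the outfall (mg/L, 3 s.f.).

Mixed DO = (24.2×8.62 + 5.81×2.47)/(24.2+5.81) = 223.0/30.01 = 7.429 mg/L.
Mixed L₀ = (24.2×4.30 + 5.81×194)/(30.01) = 1231/30.01 = 41.03 mg/L.
Initial deficit D₀ = C_s − DO₀ = 10.2 − 7.429 = 2.771 mg/L.
D(1.92) = [0.260×41.03/(1.46−0.260)](e^(−0.260×1.92) − e^(−1.46×1.92)) + 2.771 e^(−1.46×1.92)
= 8.889 × (0.6070 − 0.06062) + 2.771 × 0.06062 = 5.025 mg/L.
DO = 10.2 − 5.025 = 5.175 mg/L.

DO ≈ 5.18 mg/L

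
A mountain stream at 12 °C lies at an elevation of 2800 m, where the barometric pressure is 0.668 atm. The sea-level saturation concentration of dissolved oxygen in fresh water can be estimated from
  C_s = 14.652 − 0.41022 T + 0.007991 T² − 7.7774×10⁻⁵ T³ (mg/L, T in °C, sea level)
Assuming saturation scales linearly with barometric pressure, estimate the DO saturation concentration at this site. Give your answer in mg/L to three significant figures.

C_s ≈ 7.18 mg/L

At sea level: C_s = 14.652 − 0.41022×12 + 0.007991×12² − 7.7774×10⁻⁵×12³ = 10.75 mg/L.
Pressure correction: C_s' = 10.75 × 0.668 = 7.178 mg/L.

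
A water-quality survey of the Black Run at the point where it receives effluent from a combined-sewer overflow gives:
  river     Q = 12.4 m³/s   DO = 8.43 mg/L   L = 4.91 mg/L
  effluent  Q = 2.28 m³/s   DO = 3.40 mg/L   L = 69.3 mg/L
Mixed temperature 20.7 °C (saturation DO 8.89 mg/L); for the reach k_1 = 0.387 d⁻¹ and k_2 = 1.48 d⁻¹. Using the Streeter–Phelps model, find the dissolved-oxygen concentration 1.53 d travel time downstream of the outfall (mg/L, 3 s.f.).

Mixed DO = (12.4×8.43 + 2.28×3.40)/(12.4+2.28) = 112.3/14.68 = 7.649 mg/L.
Mixed L₀ = (12.4×4.91 + 2.28×69.3)/(14.68) = 218.9/14.68 = 14.91 mg/L.
Initial deficit D₀ = C_s − DO₀ = 8.89 − 7.649 = 1.241 mg/L.
D(1.53) = [0.387×14.91/(1.48−0.387)](e^(−0.387×1.53) − e^(−1.48×1.53)) + 1.241 e^(−1.48×1.53)
= 5.279 × (0.5532 − 0.1039) + 1.241 × 0.1039 = 2.501 mg/L.
DO = 8.89 − 2.501 = 6.389 mg/L.

DO ≈ 6.39 mg/L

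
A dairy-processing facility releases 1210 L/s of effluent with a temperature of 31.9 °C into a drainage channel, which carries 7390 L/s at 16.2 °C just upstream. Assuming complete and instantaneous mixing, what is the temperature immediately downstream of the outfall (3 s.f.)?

18.4 °C

Flow-weighted mixing: C = (Q_r C_r + Q_w C_w)/(Q_r + Q_w)
= (7390×16.2 + 1210×31.9)/(7390 + 1210) = 158300/8600 = 18.41 °C.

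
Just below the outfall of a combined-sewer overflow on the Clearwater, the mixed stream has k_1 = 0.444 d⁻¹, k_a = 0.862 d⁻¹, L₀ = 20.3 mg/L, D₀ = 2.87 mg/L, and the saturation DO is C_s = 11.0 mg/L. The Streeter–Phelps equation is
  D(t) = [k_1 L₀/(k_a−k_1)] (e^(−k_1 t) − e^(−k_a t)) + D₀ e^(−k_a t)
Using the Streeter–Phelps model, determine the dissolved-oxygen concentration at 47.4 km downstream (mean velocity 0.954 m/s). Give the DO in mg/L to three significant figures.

Travel time t = x/v = 47.4 km / (0.954 m/s) = 47400 m / 0.954 m/s = 49690 s = 0.5751 d.
k_1 L₀/(k_a−k_1) = 0.444×20.3/(0.862−0.444) = 9.013/0.4180 = 21.56 mg/L.
e^(−k_1 t) = e^(−0.444×0.5751) = 0.7747; e^(−k_a t) = e^(−0.862×0.5751) = 0.6091.
D = 21.56 × (0.7747 − 0.6091) + 2.87 × 0.6091 = 3.569 + 1.748 = 5.317 mg/L.
DO = C_s − D = 11.0 − 5.317 = 5.683 mg/L.

DO ≈ 5.68 mg/L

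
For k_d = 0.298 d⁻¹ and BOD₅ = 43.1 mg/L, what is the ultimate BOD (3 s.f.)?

L₀ ≈ 55.6 mg/L

BOD₅ = L₀(1 − e^(−5k_d)) ⇒ L₀ = BOD₅ / (1 − e^(−5×0.298))
= 43.1 / (1 − 0.2254) = 43.1 / 0.7746 = 55.64 mg/L.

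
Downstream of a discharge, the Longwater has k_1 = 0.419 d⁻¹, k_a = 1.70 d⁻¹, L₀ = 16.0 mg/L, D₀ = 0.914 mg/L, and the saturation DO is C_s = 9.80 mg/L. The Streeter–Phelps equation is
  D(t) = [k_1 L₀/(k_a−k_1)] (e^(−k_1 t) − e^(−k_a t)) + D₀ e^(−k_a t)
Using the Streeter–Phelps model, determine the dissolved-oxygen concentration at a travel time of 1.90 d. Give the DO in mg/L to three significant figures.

DO ≈ 7.61 mg/L

k_1 L₀/(k_a−k_1) = 0.419×16.0/(1.70−0.419) = 6.704/1.281 = 5.233 mg/L.
e^(−k_1 t) = e^(−0.419×1.900) = 0.4511; e^(−k_a t) = e^(−1.70×1.900) = 0.03956.
D = 5.233 × (0.4511 − 0.03956) + 0.914 × 0.03956 = 2.154 + 0.03616 = 2.190 mg/L.
DO = C_s − D = 9.80 − 2.190 = 7.610 mg/L.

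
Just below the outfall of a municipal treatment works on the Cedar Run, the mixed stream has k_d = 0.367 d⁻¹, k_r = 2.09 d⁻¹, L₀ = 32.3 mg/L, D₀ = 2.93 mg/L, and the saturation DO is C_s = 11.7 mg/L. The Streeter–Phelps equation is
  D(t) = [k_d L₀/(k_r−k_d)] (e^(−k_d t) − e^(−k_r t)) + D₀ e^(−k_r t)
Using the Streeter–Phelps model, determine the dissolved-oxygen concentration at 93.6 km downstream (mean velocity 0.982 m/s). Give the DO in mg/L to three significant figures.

DO ≈ 7.50 mg/L

Travel time t = x/v = 93.6 km / (0.982 m/s) = 93600 m / 0.982 m/s = 95320 s = 1.103 d.
k_d L₀/(k_r−k_d) = 0.367×32.3/(2.09−0.367) = 11.85/1.723 = 6.880 mg/L.
e^(−k_d t) = e^(−0.367×1.103) = 0.6671; e^(−k_r t) = e^(−2.09×1.103) = 0.09969.
D = 6.880 × (0.6671 − 0.09969) + 2.93 × 0.09969 = 3.903 + 0.2921 = 4.196 mg/L.
DO = C_s − D = 11.7 − 4.196 = 7.504 mg/L.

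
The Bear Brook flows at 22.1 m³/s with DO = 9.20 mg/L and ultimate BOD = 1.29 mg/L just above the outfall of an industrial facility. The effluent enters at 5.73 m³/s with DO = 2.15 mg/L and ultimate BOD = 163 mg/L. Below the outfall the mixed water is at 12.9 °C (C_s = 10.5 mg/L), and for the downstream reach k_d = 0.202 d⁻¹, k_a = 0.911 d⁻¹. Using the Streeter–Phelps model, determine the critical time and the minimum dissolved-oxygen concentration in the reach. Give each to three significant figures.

t_c ≈ 1.66 d; minimum DO ≈ 5.02 mg/L

Mixed DO = (22.1×9.20 + 5.73×2.15)/(22.1+5.73) = 215.6/27.83 = 7.748 mg/L.
Mixed L₀ = (22.1×1.29 + 5.73×163)/(27.83) = 962.5/27.83 = 34.58 mg/L.
Initial deficit D₀ = C_s − DO₀ = 10.5 − 7.748 = 2.752 mg/L.
t_c = (1/0.7090) ln[(0.911/0.202)(1 − 2.752×0.7090/(0.202×34.58))] = 1.410 × ln(3.251) = 1.663 d.
D_c = (0.202/0.911) × 34.58 × e^(−0.202×1.663) = 0.2217 × 34.58 × 0.7147 = 5.481 mg/L.
Minimum DO = 10.5 − 5.481 = 5.019 mg/L.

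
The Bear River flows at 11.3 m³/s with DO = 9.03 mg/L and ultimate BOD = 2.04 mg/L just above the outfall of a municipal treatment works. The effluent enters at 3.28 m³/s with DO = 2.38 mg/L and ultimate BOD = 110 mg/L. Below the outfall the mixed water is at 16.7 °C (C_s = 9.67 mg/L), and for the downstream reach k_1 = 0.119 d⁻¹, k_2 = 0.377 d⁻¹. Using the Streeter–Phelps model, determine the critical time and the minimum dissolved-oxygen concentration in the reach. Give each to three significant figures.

Mixed DO = (11.3×9.03 + 3.28×2.38)/(11.3+3.28) = 109.8/14.58 = 7.534 mg/L.
Mixed L₀ = (11.3×2.04 + 3.28×110)/(14.58) = 383.9/14.58 = 26.33 mg/L.
Initial deficit D₀ = C_s − DO₀ = 9.67 − 7.534 = 2.136 mg/L.
t_c = (1/0.2580) ln[(0.377/0.119)(1 − 2.136×0.2580/(0.119×26.33))] = 3.876 × ln(2.611) = 3.720 d.
D_c = (0.119/0.377) × 26.33 × e^(−0.119×3.720) = 0.3156 × 26.33 × 0.6423 = 5.338 mg/L.
Minimum DO = 9.67 − 5.338 = 4.332 mg/L.

t_c ≈ 3.72 d; minimum DO ≈ 4.33 mg/L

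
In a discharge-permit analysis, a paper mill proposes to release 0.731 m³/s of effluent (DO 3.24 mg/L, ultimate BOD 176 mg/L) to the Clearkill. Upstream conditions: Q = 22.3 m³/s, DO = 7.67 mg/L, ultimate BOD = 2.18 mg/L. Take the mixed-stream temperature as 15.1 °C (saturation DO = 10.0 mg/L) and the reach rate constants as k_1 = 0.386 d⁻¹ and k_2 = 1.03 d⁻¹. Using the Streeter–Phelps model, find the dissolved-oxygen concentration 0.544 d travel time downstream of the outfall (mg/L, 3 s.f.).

Mixed DO = (22.3×7.67 + 0.731×3.24)/(22.3+0.731) = 173.4/23.03 = 7.529 mg/L.
Mixed L₀ = (22.3×2.18 + 0.731×176)/(23.03) = 177.3/23.03 = 7.697 mg/L.
Initial deficit D₀ = C_s − DO₀ = 10.0 − 7.529 = 2.471 mg/L.
D(0.544) = [0.386×7.697/(1.03−0.386)](e^(−0.386×0.544) − e^(−1.03×0.544)) + 2.471 e^(−1.03×0.544)
= 4.613 × (0.8106 − 0.5710) + 2.471 × 0.5710 = 2.516 mg/L.
DO = 10.0 − 2.516 = 7.484 mg/L.

DO ≈ 7.48 mg/L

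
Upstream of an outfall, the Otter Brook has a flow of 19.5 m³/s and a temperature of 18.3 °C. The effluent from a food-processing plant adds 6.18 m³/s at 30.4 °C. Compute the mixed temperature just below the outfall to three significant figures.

21.2 °C

Flow-weighted mixing: C = (Q_r C_r + Q_w C_w)/(Q_r + Q_w)
= (19.5×18.3 + 6.18×30.4)/(19.5 + 6.18) = 544.7/25.68 = 21.21 °C.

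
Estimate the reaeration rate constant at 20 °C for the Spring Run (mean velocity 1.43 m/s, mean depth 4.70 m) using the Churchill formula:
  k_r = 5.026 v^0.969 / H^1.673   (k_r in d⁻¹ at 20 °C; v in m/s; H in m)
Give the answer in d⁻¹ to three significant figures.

k_r = 5.026 × 1.43^0.969 / 4.70^1.673 = 5.026 × 1.414 / 13.32 = 0.5337 d⁻¹.

k_r ≈ 0.534 d⁻¹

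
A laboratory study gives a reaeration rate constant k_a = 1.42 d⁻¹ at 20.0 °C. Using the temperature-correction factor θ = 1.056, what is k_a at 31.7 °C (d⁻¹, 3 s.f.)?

k_a(T₂) = k_a(T₁) · θ^(T₂−T₁) = 1.42 × 1.056^(31.7−20.0)
= 1.42 × 1.056^11.7 = 1.42 × 1.892 = 2.686 d⁻¹.

k_a ≈ 2.69 d⁻¹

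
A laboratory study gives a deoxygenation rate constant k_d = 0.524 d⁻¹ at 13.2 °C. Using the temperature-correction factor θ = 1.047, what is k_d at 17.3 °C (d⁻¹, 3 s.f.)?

k_d(T₂) = k_d(T₁) · θ^(T₂−T₁) = 0.524 × 1.047^(17.3−13.2)
= 0.524 × 1.047^4.10 = 0.524 × 1.207 = 0.6326 d⁻¹.

k_d ≈ 0.633 d⁻¹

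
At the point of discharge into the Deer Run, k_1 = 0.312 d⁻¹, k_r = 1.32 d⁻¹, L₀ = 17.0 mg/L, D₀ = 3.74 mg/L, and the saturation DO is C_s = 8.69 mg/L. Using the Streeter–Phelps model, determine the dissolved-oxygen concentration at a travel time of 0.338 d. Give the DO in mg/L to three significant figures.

DO ≈ 4.93 mg/L

k_1 L₀/(k_r−k_1) = 0.312×17.0/(1.32−0.312) = 5.304/1.008 = 5.262 mg/L.
e^(−k_1 t) = e^(−0.312×0.3380) = 0.8999; e^(−k_r t) = e^(−1.32×0.3380) = 0.6401.
D = 5.262 × (0.8999 − 0.6401) + 3.74 × 0.6401 = 1.367 + 2.394 = 3.761 mg/L.
DO = C_s − D = 8.69 − 3.761 = 4.929 mg/L.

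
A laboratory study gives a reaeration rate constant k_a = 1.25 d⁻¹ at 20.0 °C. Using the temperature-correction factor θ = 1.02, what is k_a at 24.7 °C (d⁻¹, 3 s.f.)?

k_a ≈ 1.37 d⁻¹

k_a(T₂) = k_a(T₁) · θ^(T₂−T₁) = 1.25 × 1.02^(24.7−20.0)
= 1.25 × 1.02^4.70 = 1.25 × 1.098 = 1.372 d⁻¹.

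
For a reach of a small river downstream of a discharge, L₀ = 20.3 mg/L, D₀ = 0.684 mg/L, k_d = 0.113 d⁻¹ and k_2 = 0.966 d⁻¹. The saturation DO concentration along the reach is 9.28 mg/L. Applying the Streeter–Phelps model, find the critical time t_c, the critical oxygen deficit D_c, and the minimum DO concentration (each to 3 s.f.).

t_c ≈ 2.17 d; D_c ≈ 1.86 mg/L; min DO ≈ 7.42 mg/L

With k_2/k_d = 8.549 and 1 − D₀(k_2−k_d)/(k_d L₀) = 0.7457,
t_c = ln(8.549 × 0.7457) / (0.966 − 0.113) = ln(6.374) / 0.8530 = 1.852/0.8530 = 2.171 d.
D_c = (k_d/k_2) L₀ e^(−k_d t_c) = (0.113/0.966) × 20.3 × e^(−0.113×2.171) = 0.1170 × 20.3 × 0.7824 = 1.858 mg/L.
Minimum DO = C_s − D_c = 9.28 − 1.858 = 7.422 mg/L.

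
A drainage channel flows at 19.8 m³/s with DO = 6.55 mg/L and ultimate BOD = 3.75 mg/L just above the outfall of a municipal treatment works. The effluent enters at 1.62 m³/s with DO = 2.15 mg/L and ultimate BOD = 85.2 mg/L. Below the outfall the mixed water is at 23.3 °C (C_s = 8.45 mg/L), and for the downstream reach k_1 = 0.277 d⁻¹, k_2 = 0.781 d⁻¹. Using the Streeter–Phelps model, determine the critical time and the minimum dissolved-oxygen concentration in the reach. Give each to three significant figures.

t_c ≈ 1.01 d; minimum DO ≈ 5.79 mg/L

Mixed DO = (19.8×6.55 + 1.62×2.15)/(19.8+1.62) = 133.2/21.42 = 6.217 mg/L.
Mixed L₀ = (19.8×3.75 + 1.62×85.2)/(21.42) = 212.3/21.42 = 9.910 mg/L.
Initial deficit D₀ = C_s − DO₀ = 8.45 − 6.217 = 2.233 mg/L.
t_c = (1/0.5040) ln[(0.781/0.277)(1 − 2.233×0.5040/(0.277×9.910))] = 1.984 × ln(1.664) = 1.010 d.
D_c = (0.277/0.781) × 9.910 × e^(−0.277×1.010) = 0.3547 × 9.910 × 0.7560 = 2.657 mg/L.
Minimum DO = 8.45 − 2.657 = 5.793 mg/L.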